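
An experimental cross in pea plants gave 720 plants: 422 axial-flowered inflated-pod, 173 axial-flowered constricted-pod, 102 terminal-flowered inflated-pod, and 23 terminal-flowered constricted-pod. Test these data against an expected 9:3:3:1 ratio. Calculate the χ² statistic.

Expected counts for N = 720 under a 9:3:3:1 ratio (total parts = 16):
  axial-flowered inflated-pod: 720 × 9/16 = 405
  axial-flowered constricted-pod: 720 × 3/16 = 135
  terminal-flowered inflated-pod: 720 × 3/16 = 135
  terminal-flowered constricted-pod: 720 × 1/16 = 45
χ² = Σ (O − E)² / E
  axial-flowered inflated-pod: (422 − 405)² / 405 = 0.7136
  axial-flowered constricted-pod: (173 − 135)² / 135 = 10.6963
  terminal-flowered inflated-pod: (102 − 135)² / 135 = 8.0667
  terminal-flowered constricted-pod: (23 − 45)² / 45 = 10.7556
χ² = 0.7136 + 10.6963 + 8.0667 + 10.7556 = 30.2322 ≈ 30.232

30.232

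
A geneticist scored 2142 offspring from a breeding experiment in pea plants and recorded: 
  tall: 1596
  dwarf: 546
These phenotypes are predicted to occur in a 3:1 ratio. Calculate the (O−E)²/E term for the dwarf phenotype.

The 3:1 ratio has 4 parts, so with N = 2142 the expected counts are:
  tall: 2142 × 3/4 = 1606.5
  dwarf: 2142 × 1/4 = 535.5
Contribution of dwarf: (546 − 535.5)² / 535.5 = 0.2059

0.206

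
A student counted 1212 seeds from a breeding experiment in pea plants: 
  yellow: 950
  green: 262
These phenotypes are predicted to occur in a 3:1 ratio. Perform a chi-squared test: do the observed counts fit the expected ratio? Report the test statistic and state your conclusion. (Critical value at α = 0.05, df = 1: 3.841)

Expected counts for N = 1212 under a 3:1 ratio (total parts = 4):
  yellow: 1212 × 3/4 = 909
  green: 1212 × 1/4 = 303
χ² = Σ (O − E)² / E
  yellow: (950 − 909)² / 909 = 1.8493
  green: (262 − 303)² / 303 = 5.5479
χ² = 1.8493 + 5.5479 = 7.3972 ≈ 7.397
Degrees of freedom = 2 − 1 = 1; critical value at α = 0.05 is 3.841.
Since 7.397 > 3.841, we reject the null hypothesis — the data do not fit the 3:1 ratio.

7.397; not consistent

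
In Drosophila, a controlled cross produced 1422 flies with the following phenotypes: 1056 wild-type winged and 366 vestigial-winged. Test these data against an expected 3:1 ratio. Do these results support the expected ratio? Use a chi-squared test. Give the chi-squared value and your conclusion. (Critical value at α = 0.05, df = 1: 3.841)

The 3:1 ratio has 4 parts, so with N = 1422 the expected counts are:
  wild-type winged: 1422 × 3/4 = 1066.5
  vestigial-winged: 1422 × 1/4 = 355.5
χ² = Σ (O − E)² / E
  wild-type winged: (1056 − 1066.5)² / 1066.5 = 0.1034
  vestigial-winged: (366 − 355.5)² / 355.5 = 0.3101
χ² = 0.1034 + 0.3101 = 0.4135 ≈ 0.414
Degrees of freedom = 2 − 1 = 1; critical value at α = 0.05 is 3.841.
Since 0.414 < 3.841, we fail to reject the null hypothesis — the data are consistent with the 3:1 ratio.

0.414; consistent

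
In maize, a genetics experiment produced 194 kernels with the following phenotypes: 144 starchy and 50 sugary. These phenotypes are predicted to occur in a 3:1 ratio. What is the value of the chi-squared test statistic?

Under the 3:1 hypothesis (Σ ratio = 4, N = 194):
  starchy: 194 × 3/4 = 145.5
  sugary: 194 × 1/4 = 48.5
χ² = Σ (O − E)² / E
  starchy: (144 − 145.5)² / 145.5 = 0.0155
  sugary: (50 − 48.5)² / 48.5 = 0.0464
χ² = 0.0155 + 0.0464 = 0.0619 ≈ 0.062

0.062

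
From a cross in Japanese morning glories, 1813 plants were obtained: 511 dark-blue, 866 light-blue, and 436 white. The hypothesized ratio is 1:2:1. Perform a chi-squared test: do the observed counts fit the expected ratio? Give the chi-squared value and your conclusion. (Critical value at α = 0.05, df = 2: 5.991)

9.824; not consistent

The 1:2:1 ratio has 4 parts, so with N = 1813 the expected counts are:
  dark-blue: 1813 × 1/4 = 453.25
  light-blue: 1813 × 2/4 = 906.5
  white: 1813 × 1/4 = 453.25
χ² = Σ (O − E)² / E
  dark-blue: (511 − 453.25)² / 453.25 = 7.3581
  light-blue: (866 − 906.5)² / 906.5 = 1.8094
  white: (436 − 453.25)² / 453.25 = 0.6565
χ² = 7.3581 + 1.8094 + 0.6565 = 9.824
Degrees of freedom = 3 − 1 = 2; critical value at α = 0.05 is 5.991.
Since 9.824 > 5.991, we reject the null hypothesis — the data do not fit the 1:2:1 ratio.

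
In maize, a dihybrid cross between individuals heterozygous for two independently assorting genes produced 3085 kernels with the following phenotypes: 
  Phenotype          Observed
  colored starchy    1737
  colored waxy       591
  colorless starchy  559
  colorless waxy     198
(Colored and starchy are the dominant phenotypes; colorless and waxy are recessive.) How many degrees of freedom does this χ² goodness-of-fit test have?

3

A dihybrid F₂ with independent assortment and complete dominance at both loci gives a 9:3:3:1 phenotypic ratio.
A goodness-of-fit test with 4 phenotype classes has df = 4 − 1 = 3.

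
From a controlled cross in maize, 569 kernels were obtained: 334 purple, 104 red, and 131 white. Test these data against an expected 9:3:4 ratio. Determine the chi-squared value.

Total ratio parts = 16. Expected numbers out of 569:
  purple: 569 × 9/16 = 320.0625
  red: 569 × 3/16 = 106.6875
  white: 569 × 4/16 = 142.25
χ² = Σ (O − E)² / E
  purple: (334 − 320.0625)² / 320.0625 = 0.6069
  red: (104 − 106.6875)² / 106.6875 = 0.0677
  white: (131 − 142.25)² / 142.25 = 0.8897
χ² = 0.6069 + 0.0677 + 0.8897 = 1.5643 ≈ 1.564

1.564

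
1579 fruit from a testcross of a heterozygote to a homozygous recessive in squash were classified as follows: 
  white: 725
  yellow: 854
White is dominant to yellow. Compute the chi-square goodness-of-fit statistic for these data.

A testcross of a heterozygote (Aa × aa) gives a 1:1 phenotypic ratio.
Under the 1:1 hypothesis (Σ ratio = 2, N = 1579):
  white: 1579 × 1/2 = 789.5
  yellow: 1579 × 1/2 = 789.5
χ² = Σ (O − E)² / E
  white: (725 − 789.5)² / 789.5 = 5.2695
  yellow: (854 − 789.5)² / 789.5 = 5.2695
χ² = 5.2695 + 5.2695 = 10.539

10.539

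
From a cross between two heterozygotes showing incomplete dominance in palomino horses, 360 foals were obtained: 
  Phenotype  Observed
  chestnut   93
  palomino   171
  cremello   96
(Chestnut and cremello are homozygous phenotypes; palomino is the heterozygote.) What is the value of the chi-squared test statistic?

0.950

With incomplete dominance, a heterozygote × heterozygote cross gives a 1:2:1 phenotypic ratio.
Expected counts for N = 360 under a 1:2:1 ratio (total parts = 4):
  chestnut: 360 × 1/4 = 90
  palomino: 360 × 2/4 = 180
  cremello: 360 × 1/4 = 90
χ² = Σ (O − E)² / E
  chestnut: (93 − 90)² / 90 = 0.1000
  palomino: (171 − 180)² / 180 = 0.4500
  cremello: (96 − 90)² / 90 = 0.4000
χ² = 0.1000 + 0.4500 + 0.4000 = 0.950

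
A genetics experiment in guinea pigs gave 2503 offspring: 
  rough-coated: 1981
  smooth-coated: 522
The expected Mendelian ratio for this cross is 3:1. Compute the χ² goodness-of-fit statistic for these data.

22.936

The 3:1 ratio has 4 parts, so with N = 2503 the expected counts are:
  rough-coated: 2503 × 3/4 = 1877.25
  smooth-coated: 2503 × 1/4 = 625.75
χ² = Σ (O − E)² / E
  rough-coated: (1981 − 1877.25)² / 1877.25 = 5.7340
  smooth-coated: (522 − 625.75)² / 625.75 = 17.2019
χ² = 5.7340 + 17.2019 = 22.9359 ≈ 22.936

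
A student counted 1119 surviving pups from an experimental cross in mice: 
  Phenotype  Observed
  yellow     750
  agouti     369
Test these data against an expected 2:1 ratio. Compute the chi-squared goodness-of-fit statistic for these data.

0.064

The 2:1 ratio has 3 parts, so with N = 1119 the expected counts are:
  yellow: 1119 × 2/3 = 746
  agouti: 1119 × 1/3 = 373
χ² = Σ (O − E)² / E
  yellow: (750 − 746)² / 746 = 0.0214
  agouti: (369 − 373)² / 373 = 0.0429
χ² = 0.0214 + 0.0429 = 0.0643 ≈ 0.064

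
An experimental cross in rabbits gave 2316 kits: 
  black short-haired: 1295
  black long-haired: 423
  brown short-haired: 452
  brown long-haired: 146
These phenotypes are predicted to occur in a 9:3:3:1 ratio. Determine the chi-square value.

Expected counts for N = 2316 under a 9:3:3:1 ratio (total parts = 16):
  black short-haired: 2316 × 9/16 = 1302.75
  black long-haired: 2316 × 3/16 = 434.25
  brown short-haired: 2316 × 3/16 = 434.25
  brown long-haired: 2316 × 1/16 = 144.75
χ² = Σ (O − E)² / E
  black short-haired: (1295 − 1302.75)² / 1302.75 = 0.0461
  black long-haired: (423 − 434.25)² / 434.25 = 0.2915
  brown short-haired: (452 − 434.25)² / 434.25 = 0.7255
  brown long-haired: (146 − 144.75)² / 144.75 = 0.0108
χ² = 0.0461 + 0.2915 + 0.7255 + 0.0108 = 1.0739 ≈ 1.074

1.074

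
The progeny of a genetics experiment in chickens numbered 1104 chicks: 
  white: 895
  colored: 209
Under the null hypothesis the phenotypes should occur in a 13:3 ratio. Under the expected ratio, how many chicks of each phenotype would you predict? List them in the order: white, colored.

897, 207

The 13:3 ratio has 16 parts, so with N = 1104 the expected counts are:
  white: 1104 × 13/16 = 897
  colored: 1104 × 3/16 = 207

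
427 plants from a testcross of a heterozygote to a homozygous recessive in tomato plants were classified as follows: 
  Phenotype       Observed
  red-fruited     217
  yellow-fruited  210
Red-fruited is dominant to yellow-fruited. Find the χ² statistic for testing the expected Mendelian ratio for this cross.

A testcross of a heterozygote (Aa × aa) gives a 1:1 phenotypic ratio.
Total ratio parts = 2. Expected numbers out of 427:
  red-fruited: 427 × 1/2 = 213.5
  yellow-fruited: 427 × 1/2 = 213.5
χ² = Σ (O − E)² / E
  red-fruited: (217 − 213.5)² / 213.5 = 0.0574
  yellow-fruited: (210 − 213.5)² / 213.5 = 0.0574
χ² = 0.0574 + 0.0574 = 0.1148 ≈ 0.115

0.115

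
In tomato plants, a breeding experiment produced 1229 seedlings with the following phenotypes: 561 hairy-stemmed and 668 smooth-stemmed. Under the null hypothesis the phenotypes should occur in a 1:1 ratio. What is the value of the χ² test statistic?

The 1:1 ratio has 2 parts, so with N = 1229 the expected counts are:
  hairy-stemmed: 1229 × 1/2 = 614.5
  smooth-stemmed: 1229 × 1/2 = 614.5
χ² = Σ (O − E)² / E
  hairy-stemmed: (561 − 614.5)² / 614.5 = 4.6579
  smooth-stemmed: (668 − 614.5)² / 614.5 = 4.6579
χ² = 4.6579 + 4.6579 = 9.3158 ≈ 9.316

9.316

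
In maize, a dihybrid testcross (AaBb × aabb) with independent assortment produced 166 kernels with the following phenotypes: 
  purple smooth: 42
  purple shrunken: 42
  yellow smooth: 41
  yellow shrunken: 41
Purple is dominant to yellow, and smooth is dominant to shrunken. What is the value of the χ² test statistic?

0.024

A dihybrid testcross with independent assortment gives a 1:1:1:1 ratio.
Expected counts for N = 166 under a 1:1:1:1 ratio (total parts = 4):
  purple smooth: 166 × 1/4 = 41.5
  purple shrunken: 166 × 1/4 = 41.5
  yellow smooth: 166 × 1/4 = 41.5
  yellow shrunken: 166 × 1/4 = 41.5
χ² = Σ (O − E)² / E
  purple smooth: (42 − 41.5)² / 41.5 = 0.0060
  purple shrunken: (42 − 41.5)² / 41.5 = 0.0060
  yellow smooth: (41 − 41.5)² / 41.5 = 0.0060
  yellow shrunken: (41 − 41.5)² / 41.5 = 0.0060
χ² = 0.0060 + 0.0060 + 0.0060 + 0.0060 = 0.024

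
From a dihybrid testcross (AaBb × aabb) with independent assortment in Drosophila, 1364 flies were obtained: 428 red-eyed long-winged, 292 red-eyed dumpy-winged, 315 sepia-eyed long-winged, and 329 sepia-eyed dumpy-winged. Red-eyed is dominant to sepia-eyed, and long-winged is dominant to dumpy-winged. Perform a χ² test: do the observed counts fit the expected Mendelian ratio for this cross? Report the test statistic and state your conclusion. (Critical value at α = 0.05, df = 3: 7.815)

31.642; not consistent

A dihybrid testcross with independent assortment gives a 1:1:1:1 ratio.
Under the 1:1:1:1 hypothesis (Σ ratio = 4, N = 1364):
  red-eyed long-winged: 1364 × 1/4 = 341
  red-eyed dumpy-winged: 1364 × 1/4 = 341
  sepia-eyed long-winged: 1364 × 1/4 = 341
  sepia-eyed dumpy-winged: 1364 × 1/4 = 341
χ² = Σ (O − E)² / E
  red-eyed long-winged: (428 − 341)² / 341 = 22.1965
  red-eyed dumpy-winged: (292 − 341)² / 341 = 7.0411
  sepia-eyed long-winged: (315 − 341)² / 341 = 1.9824
  sepia-eyed dumpy-winged: (329 − 341)² / 341 = 0.4223
χ² = 22.1965 + 7.0411 + 1.9824 + 0.4223 = 31.6423 ≈ 31.642
Degrees of freedom = 4 − 1 = 3; critical value at α = 0.05 is 7.815.
Since 31.642 > 7.815, we reject the null hypothesis — the data do not fit the 1:1:1:1 ratio.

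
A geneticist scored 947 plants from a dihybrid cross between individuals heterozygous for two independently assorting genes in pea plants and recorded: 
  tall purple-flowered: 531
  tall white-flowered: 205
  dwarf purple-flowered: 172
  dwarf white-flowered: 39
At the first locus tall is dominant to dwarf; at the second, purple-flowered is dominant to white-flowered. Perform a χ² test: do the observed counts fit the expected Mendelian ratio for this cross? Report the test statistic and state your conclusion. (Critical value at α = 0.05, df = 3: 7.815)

A dihybrid F₂ with independent assortment and complete dominance at both loci gives a 9:3:3:1 phenotypic ratio.
The 9:3:3:1 ratio has 16 parts, so with N = 947 the expected counts are:
  tall purple-flowered: 947 × 9/16 = 532.6875
  tall white-flowered: 947 × 3/16 = 177.5625
  dwarf purple-flowered: 947 × 3/16 = 177.5625
  dwarf white-flowered: 947 × 1/16 = 59.1875
χ² = Σ (O − E)² / E
  tall purple-flowered: (531 − 532.6875)² / 532.6875 = 0.0053
  tall white-flowered: (205 − 177.5625)² / 177.5625 = 4.2397
  dwarf purple-flowered: (172 − 177.5625)² / 177.5625 = 0.1743
  dwarf white-flowered: (39 − 59.1875)² / 59.1875 = 6.8855
χ² = 0.0053 + 4.2397 + 0.1743 + 6.8855 = 11.3048 ≈ 11.305
Degrees of freedom = 4 − 1 = 3; critical value at α = 0.05 is 7.815.
Since 11.305 > 7.815, we reject the null hypothesis — the data do not fit the 9:3:3:1 ratio.

11.305; not consistent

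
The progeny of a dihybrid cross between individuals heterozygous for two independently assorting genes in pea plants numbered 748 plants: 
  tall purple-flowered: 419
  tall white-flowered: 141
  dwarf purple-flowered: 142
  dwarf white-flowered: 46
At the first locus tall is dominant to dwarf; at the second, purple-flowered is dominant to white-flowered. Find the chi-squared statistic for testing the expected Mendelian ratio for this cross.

A dihybrid F₂ with independent assortment and complete dominance at both loci gives a 9:3:3:1 phenotypic ratio.
Total ratio parts = 16. Expected numbers out of 748:
  tall purple-flowered: 748 × 9/16 = 420.75
  tall white-flowered: 748 × 3/16 = 140.25
  dwarf purple-flowered: 748 × 3/16 = 140.25
  dwarf white-flowered: 748 × 1/16 = 46.75
χ² = Σ (O − E)² / E
  tall purple-flowered: (419 − 420.75)² / 420.75 = 0.0073
  tall white-flowered: (141 − 140.25)² / 140.25 = 0.0040
  dwarf purple-flowered: (142 − 140.25)² / 140.25 = 0.0218
  dwarf white-flowered: (46 − 46.75)² / 46.75 = 0.0120
χ² = 0.0073 + 0.0040 + 0.0218 + 0.0120 = 0.0451 ≈ 0.045

0.045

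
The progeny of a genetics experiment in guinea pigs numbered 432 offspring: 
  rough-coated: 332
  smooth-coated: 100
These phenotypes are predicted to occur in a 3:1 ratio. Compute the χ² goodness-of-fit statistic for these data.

0.790

The 3:1 ratio has 4 parts, so with N = 432 the expected counts are:
  rough-coated: 432 × 3/4 = 324
  smooth-coated: 432 × 1/4 = 108
χ² = Σ (O − E)² / E
  rough-coated: (332 − 324)² / 324 = 0.1975
  smooth-coated: (100 − 108)² / 108 = 0.5926
χ² = 0.1975 + 0.5926 = 0.7901 ≈ 0.790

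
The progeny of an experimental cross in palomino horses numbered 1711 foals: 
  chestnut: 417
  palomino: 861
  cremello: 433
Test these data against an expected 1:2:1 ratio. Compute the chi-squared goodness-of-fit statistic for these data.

Total ratio parts = 4. Expected numbers out of 1711:
  chestnut: 1711 × 1/4 = 427.75
  palomino: 1711 × 2/4 = 855.5
  cremello: 1711 × 1/4 = 427.75
χ² = Σ (O − E)² / E
  chestnut: (417 − 427.75)² / 427.75 = 0.2702
  palomino: (861 − 855.5)² / 855.5 = 0.0354
  cremello: (433 − 427.75)² / 427.75 = 0.0644
χ² = 0.2702 + 0.0354 + 0.0644 = 0.370

0.370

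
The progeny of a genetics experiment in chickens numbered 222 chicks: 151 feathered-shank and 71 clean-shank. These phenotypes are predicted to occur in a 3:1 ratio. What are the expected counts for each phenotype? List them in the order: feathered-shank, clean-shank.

166.5, 55.5

Total ratio parts = 4. Expected numbers out of 222:
  feathered-shank: 222 × 3/4 = 166.5
  clean-shank: 222 × 1/4 = 55.5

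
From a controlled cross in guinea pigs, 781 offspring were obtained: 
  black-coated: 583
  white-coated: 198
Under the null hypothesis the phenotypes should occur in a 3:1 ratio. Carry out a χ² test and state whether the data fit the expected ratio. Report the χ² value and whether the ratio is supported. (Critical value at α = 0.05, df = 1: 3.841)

Total ratio parts = 4. Expected numbers out of 781:
  black-coated: 781 × 3/4 = 585.75
  white-coated: 781 × 1/4 = 195.25
χ² = Σ (O − E)² / E
  black-coated: (583 − 585.75)² / 585.75 = 0.0129
  white-coated: (198 − 195.25)² / 195.25 = 0.0387
χ² = 0.0129 + 0.0387 = 0.0516 ≈ 0.052
Degrees of freedom = 2 − 1 = 1; critical value at α = 0.05 is 3.841.
Since 0.052 < 3.841, we fail to reject the null hypothesis — the data are consistent with the 3:1 ratio.

0.052; consistent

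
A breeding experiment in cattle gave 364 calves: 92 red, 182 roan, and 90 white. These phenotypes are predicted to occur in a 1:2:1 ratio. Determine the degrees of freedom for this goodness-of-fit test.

2

A goodness-of-fit test with 3 phenotype classes has df = 3 − 1 = 2.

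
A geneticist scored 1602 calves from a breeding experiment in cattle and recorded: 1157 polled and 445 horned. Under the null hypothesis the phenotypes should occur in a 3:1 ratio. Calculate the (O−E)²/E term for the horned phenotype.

Total ratio parts = 4. Expected numbers out of 1602:
  polled: 1602 × 3/4 = 1201.5
  horned: 1602 × 1/4 = 400.5
Contribution of horned: (445 − 400.5)² / 400.5 = 4.9444

4.944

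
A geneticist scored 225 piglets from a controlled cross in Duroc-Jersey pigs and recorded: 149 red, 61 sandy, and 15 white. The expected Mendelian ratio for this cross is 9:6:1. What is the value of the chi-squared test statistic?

Total ratio parts = 16. Expected numbers out of 225:
  red: 225 × 9/16 = 126.5625
  sandy: 225 × 6/16 = 84.375
  white: 225 × 1/16 = 14.0625
χ² = Σ (O − E)² / E
  red: (149 − 126.5625)² / 126.5625 = 3.9778
  sandy: (61 − 84.375)² / 84.375 = 6.4757
  white: (15 − 14.0625)² / 14.0625 = 0.0625
χ² = 3.9778 + 6.4757 + 0.0625 = 10.516

10.516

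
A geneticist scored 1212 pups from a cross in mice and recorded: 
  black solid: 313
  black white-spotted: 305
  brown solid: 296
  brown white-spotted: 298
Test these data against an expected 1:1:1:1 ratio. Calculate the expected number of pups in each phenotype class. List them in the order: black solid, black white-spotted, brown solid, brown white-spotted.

Total ratio parts = 4. Expected numbers out of 1212:
  black solid: 1212 × 1/4 = 303
  black white-spotted: 1212 × 1/4 = 303
  brown solid: 1212 × 1/4 = 303
  brown white-spotted: 1212 × 1/4 = 303

303, 303, 303, 303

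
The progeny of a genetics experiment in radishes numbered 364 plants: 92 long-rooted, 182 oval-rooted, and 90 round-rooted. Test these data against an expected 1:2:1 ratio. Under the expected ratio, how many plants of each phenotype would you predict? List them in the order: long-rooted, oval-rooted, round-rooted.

91, 182, 91

Expected counts for N = 364 under a 1:2:1 ratio (total parts = 4):
  long-rooted: 364 × 1/4 = 91
  oval-rooted: 364 × 2/4 = 182
  round-rooted: 364 × 1/4 = 91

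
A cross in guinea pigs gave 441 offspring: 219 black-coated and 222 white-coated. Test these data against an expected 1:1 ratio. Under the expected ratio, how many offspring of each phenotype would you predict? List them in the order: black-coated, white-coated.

220.5, 220.5

The 1:1 ratio has 2 parts, so with N = 441 the expected counts are:
  black-coated: 441 × 1/2 = 220.5
  white-coated: 441 × 1/2 = 220.5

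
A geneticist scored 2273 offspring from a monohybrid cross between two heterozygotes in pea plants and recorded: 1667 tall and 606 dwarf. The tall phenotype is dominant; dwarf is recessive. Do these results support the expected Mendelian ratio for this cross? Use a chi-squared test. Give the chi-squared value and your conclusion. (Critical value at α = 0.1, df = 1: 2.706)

3.344; not consistent

For a monohybrid cross between heterozygotes with complete dominance, the expected phenotypic ratio is 3:1.
Expected counts for N = 2273 under a 3:1 ratio (total parts = 4):
  tall: 2273 × 3/4 = 1704.75
  dwarf: 2273 × 1/4 = 568.25
χ² = Σ (O − E)² / E
  tall: (1667 − 1704.75)² / 1704.75 = 0.8359
  dwarf: (606 − 568.25)² / 568.25 = 2.5078
χ² = 0.8359 + 2.5078 = 3.3437 ≈ 3.344
Degrees of freedom = 2 − 1 = 1; critical value at α = 0.1 is 2.706.
Since 3.344 > 2.706, we reject the null hypothesis — the data do not fit the 3:1 ratio.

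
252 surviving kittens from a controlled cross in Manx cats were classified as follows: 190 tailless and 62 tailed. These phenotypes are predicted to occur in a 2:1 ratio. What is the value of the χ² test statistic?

8.643

Under the 2:1 hypothesis (Σ ratio = 3, N = 252):
  tailless: 252 × 2/3 = 168
  tailed: 252 × 1/3 = 84
χ² = Σ (O − E)² / E
  tailless: (190 − 168)² / 168 = 2.8810
  tailed: (62 − 84)² / 84 = 5.7619
χ² = 2.8810 + 5.7619 = 8.6429 ≈ 8.643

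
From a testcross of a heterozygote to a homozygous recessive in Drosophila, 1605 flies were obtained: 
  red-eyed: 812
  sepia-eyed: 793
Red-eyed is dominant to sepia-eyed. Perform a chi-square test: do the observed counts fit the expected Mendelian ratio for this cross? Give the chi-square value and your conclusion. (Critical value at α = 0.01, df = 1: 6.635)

A testcross of a heterozygote (Aa × aa) gives a 1:1 phenotypic ratio.
The 1:1 ratio has 2 parts, so with N = 1605 the expected counts are:
  red-eyed: 1605 × 1/2 = 802.5
  sepia-eyed: 1605 × 1/2 = 802.5
χ² = Σ (O − E)² / E
  red-eyed: (812 − 802.5)² / 802.5 = 0.1125
  sepia-eyed: (793 − 802.5)² / 802.5 = 0.1125
χ² = 0.1125 + 0.1125 = 0.225
Degrees of freedom = 2 − 1 = 1; critical value at α = 0.01 is 6.635.
Since 0.225 < 6.635, we fail to reject the null hypothesis — the data are consistent with the 1:1 ratio.

0.225; consistent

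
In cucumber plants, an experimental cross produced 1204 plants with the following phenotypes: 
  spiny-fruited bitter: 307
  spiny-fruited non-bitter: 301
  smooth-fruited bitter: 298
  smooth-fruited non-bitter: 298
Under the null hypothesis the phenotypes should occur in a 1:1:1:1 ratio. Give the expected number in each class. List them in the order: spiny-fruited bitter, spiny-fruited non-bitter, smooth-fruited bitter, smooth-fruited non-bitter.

301, 301, 301, 301

Under the 1:1:1:1 hypothesis (Σ ratio = 4, N = 1204):
  spiny-fruited bitter: 1204 × 1/4 = 301
  spiny-fruited non-bitter: 1204 × 1/4 = 301
  smooth-fruited bitter: 1204 × 1/4 = 301
  smooth-fruited non-bitter: 1204 × 1/4 = 301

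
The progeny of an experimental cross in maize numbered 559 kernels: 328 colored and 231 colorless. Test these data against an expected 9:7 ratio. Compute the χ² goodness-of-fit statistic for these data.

Total ratio parts = 16. Expected numbers out of 559:
  colored: 559 × 9/16 = 314.4375
  colorless: 559 × 7/16 = 244.5625
χ² = Σ (O − E)² / E
  colored: (328 − 314.4375)² / 314.4375 = 0.5850
  colorless: (231 − 244.5625)² / 244.5625 = 0.7521
χ² = 0.5850 + 0.7521 = 1.3371 ≈ 1.337

1.337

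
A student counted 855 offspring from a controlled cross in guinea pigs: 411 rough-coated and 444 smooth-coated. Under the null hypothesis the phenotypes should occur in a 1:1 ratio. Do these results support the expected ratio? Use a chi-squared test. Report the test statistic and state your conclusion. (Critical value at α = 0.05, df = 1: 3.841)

1.274; consistent

Expected counts for N = 855 under a 1:1 ratio (total parts = 2):
  rough-coated: 855 × 1/2 = 427.5
  smooth-coated: 855 × 1/2 = 427.5
χ² = Σ (O − E)² / E
  rough-coated: (411 − 427.5)² / 427.5 = 0.6368
  smooth-coated: (444 − 427.5)² / 427.5 = 0.6368
χ² = 0.6368 + 0.6368 = 1.2736 ≈ 1.274
Degrees of freedom = 2 − 1 = 1; critical value at α = 0.05 is 3.841.
Since 1.274 < 3.841, we fail to reject the null hypothesis — the data are consistent with the 1:1 ratio.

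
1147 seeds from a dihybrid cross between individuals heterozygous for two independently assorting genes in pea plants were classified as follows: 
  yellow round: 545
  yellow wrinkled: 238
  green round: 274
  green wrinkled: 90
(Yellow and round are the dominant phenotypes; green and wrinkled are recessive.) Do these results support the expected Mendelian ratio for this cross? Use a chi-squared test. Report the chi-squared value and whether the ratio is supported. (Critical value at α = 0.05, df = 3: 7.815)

38.834; not consistent

A dihybrid F₂ with independent assortment and complete dominance at both loci gives a 9:3:3:1 phenotypic ratio.
Expected counts for N = 1147 under a 9:3:3:1 ratio (total parts = 16):
  yellow round: 1147 × 9/16 = 645.1875
  yellow wrinkled: 1147 × 3/16 = 215.0625
  green round: 1147 × 3/16 = 215.0625
  green wrinkled: 1147 × 1/16 = 71.6875
χ² = Σ (O − E)² / E
  yellow round: (545 − 645.1875)² / 645.1875 = 15.5575
  yellow wrinkled: (238 − 215.0625)² / 215.0625 = 2.4464
  green round: (274 − 215.0625)² / 215.0625 = 16.1517
  green wrinkled: (90 − 71.6875)² / 71.6875 = 4.6779
χ² = 15.5575 + 2.4464 + 16.1517 + 4.6779 = 38.8335 ≈ 38.834
Degrees of freedom = 4 − 1 = 3; critical value at α = 0.05 is 7.815.
Since 38.834 > 7.815, we reject the null hypothesis — the data do not fit the 9:3:3:1 ratio.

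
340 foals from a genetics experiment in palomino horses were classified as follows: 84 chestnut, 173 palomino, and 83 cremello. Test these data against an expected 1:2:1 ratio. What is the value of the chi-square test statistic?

Expected counts for N = 340 under a 1:2:1 ratio (total parts = 4):
  chestnut: 340 × 1/4 = 85
  palomino: 340 × 2/4 = 170
  cremello: 340 × 1/4 = 85
χ² = Σ (O − E)² / E
  chestnut: (84 − 85)² / 85 = 0.0118
  palomino: (173 − 170)² / 170 = 0.0529
  cremello: (83 − 85)² / 85 = 0.0471
χ² = 0.0118 + 0.0529 + 0.0471 = 0.1118 ≈ 0.112

0.112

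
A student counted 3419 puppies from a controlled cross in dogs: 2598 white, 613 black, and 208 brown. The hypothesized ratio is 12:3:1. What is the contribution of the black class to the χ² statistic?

Total ratio parts = 16. Expected numbers out of 3419:
  white: 3419 × 12/16 = 2564.25
  black: 3419 × 3/16 = 641.0625
  brown: 3419 × 1/16 = 213.6875
Contribution of black: (613 − 641.0625)² / 641.0625 = 1.2284

1.228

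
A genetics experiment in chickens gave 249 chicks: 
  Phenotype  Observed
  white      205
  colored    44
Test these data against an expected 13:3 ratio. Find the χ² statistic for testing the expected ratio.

0.190

The 13:3 ratio has 16 parts, so with N = 249 the expected counts are:
  white: 249 × 13/16 = 202.3125
  colored: 249 × 3/16 = 46.6875
χ² = Σ (O − E)² / E
  white: (205 − 202.3125)² / 202.3125 = 0.0357
  colored: (44 − 46.6875)² / 46.6875 = 0.1547
χ² = 0.0357 + 0.1547 = 0.1904 ≈ 0.190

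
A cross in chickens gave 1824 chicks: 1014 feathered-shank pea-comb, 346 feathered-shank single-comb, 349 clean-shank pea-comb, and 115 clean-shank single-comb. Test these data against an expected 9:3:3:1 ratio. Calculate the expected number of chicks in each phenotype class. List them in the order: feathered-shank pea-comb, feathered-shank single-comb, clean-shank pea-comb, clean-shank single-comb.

1026, 342, 342, 114

Expected counts for N = 1824 under a 9:3:3:1 ratio (total parts = 16):
  feathered-shank pea-comb: 1824 × 9/16 = 1026
  feathered-shank single-comb: 1824 × 3/16 = 342
  clean-shank pea-comb: 1824 × 3/16 = 342
  clean-shank single-comb: 1824 × 1/16 = 114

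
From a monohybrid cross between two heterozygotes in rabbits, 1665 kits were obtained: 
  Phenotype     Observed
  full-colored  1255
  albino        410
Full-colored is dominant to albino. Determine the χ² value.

For a monohybrid cross between heterozygotes with complete dominance, the expected phenotypic ratio is 3:1.
Expected counts for N = 1665 under a 3:1 ratio (total parts = 4):
  full-colored: 1665 × 3/4 = 1248.75
  albino: 1665 × 1/4 = 416.25
χ² = Σ (O − E)² / E
  full-colored: (1255 − 1248.75)² / 1248.75 = 0.0313
  albino: (410 − 416.25)² / 416.25 = 0.0938
χ² = 0.0313 + 0.0938 = 0.1251 ≈ 0.125

0.125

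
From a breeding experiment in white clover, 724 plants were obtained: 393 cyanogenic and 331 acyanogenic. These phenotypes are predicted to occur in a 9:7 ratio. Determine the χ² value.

1.140

The 9:7 ratio has 16 parts, so with N = 724 the expected counts are:
  cyanogenic: 724 × 9/16 = 407.25
  acyanogenic: 724 × 7/16 = 316.75
χ² = Σ (O − E)² / E
  cyanogenic: (393 − 407.25)² / 407.25 = 0.4986
  acyanogenic: (331 − 316.75)² / 316.75 = 0.6411
χ² = 0.4986 + 0.6411 = 1.1397 ≈ 1.140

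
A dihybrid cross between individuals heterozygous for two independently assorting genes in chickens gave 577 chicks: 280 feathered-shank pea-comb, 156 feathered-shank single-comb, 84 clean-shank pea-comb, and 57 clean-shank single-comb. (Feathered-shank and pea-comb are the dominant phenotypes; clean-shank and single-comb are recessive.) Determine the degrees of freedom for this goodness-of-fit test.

3

A dihybrid F₂ with independent assortment and complete dominance at both loci gives a 9:3:3:1 phenotypic ratio.
A goodness-of-fit test with 4 phenotype classes has df = 4 − 1 = 3.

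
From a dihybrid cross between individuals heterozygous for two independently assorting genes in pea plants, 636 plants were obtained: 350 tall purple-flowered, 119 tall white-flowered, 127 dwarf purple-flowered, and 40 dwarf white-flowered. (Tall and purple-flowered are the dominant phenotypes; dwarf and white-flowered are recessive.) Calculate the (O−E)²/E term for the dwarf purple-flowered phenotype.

A dihybrid F₂ with independent assortment and complete dominance at both loci gives a 9:3:3:1 phenotypic ratio.
Expected counts for N = 636 under a 9:3:3:1 ratio (total parts = 16):
  tall purple-flowered: 636 × 9/16 = 357.75
  tall white-flowered: 636 × 3/16 = 119.25
  dwarf purple-flowered: 636 × 3/16 = 119.25
  dwarf white-flowered: 636 × 1/16 = 39.75
Contribution of dwarf purple-flowered: (127 − 119.25)² / 119.25 = 0.5037

0.504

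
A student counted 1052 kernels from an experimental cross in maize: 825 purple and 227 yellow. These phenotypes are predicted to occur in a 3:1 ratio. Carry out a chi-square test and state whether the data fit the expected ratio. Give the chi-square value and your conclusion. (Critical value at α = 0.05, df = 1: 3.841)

6.570; not consistent

Expected counts for N = 1052 under a 3:1 ratio (total parts = 4):
  purple: 1052 × 3/4 = 789
  yellow: 1052 × 1/4 = 263
χ² = Σ (O − E)² / E
  purple: (825 − 789)² / 789 = 1.6426
  yellow: (227 − 263)² / 263 = 4.9278
χ² = 1.6426 + 4.9278 = 6.5704 ≈ 6.570
Degrees of freedom = 2 − 1 = 1; critical value at α = 0.05 is 3.841.
Since 6.570 > 3.841, we reject the null hypothesis — the data do not fit the 3:1 ratio.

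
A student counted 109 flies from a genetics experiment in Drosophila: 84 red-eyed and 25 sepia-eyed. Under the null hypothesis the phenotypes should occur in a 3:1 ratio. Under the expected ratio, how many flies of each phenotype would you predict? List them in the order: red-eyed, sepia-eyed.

Under the 3:1 hypothesis (Σ ratio = 4, N = 109):
  red-eyed: 109 × 3/4 = 81.75
  sepia-eyed: 109 × 1/4 = 27.25

81.75, 27.25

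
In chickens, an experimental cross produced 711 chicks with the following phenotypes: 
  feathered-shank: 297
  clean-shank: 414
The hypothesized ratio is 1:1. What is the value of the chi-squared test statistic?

19.253

Expected counts for N = 711 under a 1:1 ratio (total parts = 2):
  feathered-shank: 711 × 1/2 = 355.5
  clean-shank: 711 × 1/2 = 355.5
χ² = Σ (O − E)² / E
  feathered-shank: (297 − 355.5)² / 355.5 = 9.6266
  clean-shank: (414 − 355.5)² / 355.5 = 9.6266
χ² = 9.6266 + 9.6266 = 19.2532 ≈ 19.253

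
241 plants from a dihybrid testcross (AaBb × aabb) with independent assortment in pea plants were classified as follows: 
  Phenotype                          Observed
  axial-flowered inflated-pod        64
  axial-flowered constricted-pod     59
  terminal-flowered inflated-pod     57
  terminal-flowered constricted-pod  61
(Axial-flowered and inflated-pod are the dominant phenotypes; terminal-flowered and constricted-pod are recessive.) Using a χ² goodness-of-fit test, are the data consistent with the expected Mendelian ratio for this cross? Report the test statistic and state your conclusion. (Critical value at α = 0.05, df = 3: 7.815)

A dihybrid testcross with independent assortment gives a 1:1:1:1 ratio.
Expected counts for N = 241 under a 1:1:1:1 ratio (total parts = 4):
  axial-flowered inflated-pod: 241 × 1/4 = 60.25
  axial-flowered constricted-pod: 241 × 1/4 = 60.25
  terminal-flowered inflated-pod: 241 × 1/4 = 60.25
  terminal-flowered constricted-pod: 241 × 1/4 = 60.25
χ² = Σ (O − E)² / E
  axial-flowered inflated-pod: (64 − 60.25)² / 60.25 = 0.2334
  axial-flowered constricted-pod: (59 − 60.25)² / 60.25 = 0.0259
  terminal-flowered inflated-pod: (57 − 60.25)² / 60.25 = 0.1753
  terminal-flowered constricted-pod: (61 − 60.25)² / 60.25 = 0.0093
χ² = 0.2334 + 0.0259 + 0.1753 + 0.0093 = 0.4439 ≈ 0.444
Degrees of freedom = 4 − 1 = 3; critical value at α = 0.05 is 7.815.
Since 0.444 < 7.815, we fail to reject the null hypothesis — the data are consistent with the 1:1:1:1 ratio.

0.444; consistent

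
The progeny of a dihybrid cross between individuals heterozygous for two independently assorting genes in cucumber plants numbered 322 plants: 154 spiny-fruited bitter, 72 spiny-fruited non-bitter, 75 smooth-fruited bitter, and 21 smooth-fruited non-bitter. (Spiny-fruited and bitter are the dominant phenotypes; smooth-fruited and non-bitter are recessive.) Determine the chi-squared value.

A dihybrid F₂ with independent assortment and complete dominance at both loci gives a 9:3:3:1 phenotypic ratio.
Expected counts for N = 322 under a 9:3:3:1 ratio (total parts = 16):
  spiny-fruited bitter: 322 × 9/16 = 181.125
  spiny-fruited non-bitter: 322 × 3/16 = 60.375
  smooth-fruited bitter: 322 × 3/16 = 60.375
  smooth-fruited non-bitter: 322 × 1/16 = 20.125
χ² = Σ (O − E)² / E
  spiny-fruited bitter: (154 − 181.125)² / 181.125 = 4.0622
  spiny-fruited non-bitter: (72 − 60.375)² / 60.375 = 2.2384
  smooth-fruited bitter: (75 − 60.375)² / 60.375 = 3.5427
  smooth-fruited non-bitter: (21 − 20.125)² / 20.125 = 0.0380
χ² = 4.0622 + 2.2384 + 3.5427 + 0.0380 = 9.8813 ≈ 9.881

9.881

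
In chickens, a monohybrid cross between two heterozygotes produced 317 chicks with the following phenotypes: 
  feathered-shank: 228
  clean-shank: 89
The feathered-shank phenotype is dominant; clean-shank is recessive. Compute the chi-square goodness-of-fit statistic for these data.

1.599

For a monohybrid cross between heterozygotes with complete dominance, the expected phenotypic ratio is 3:1.
The 3:1 ratio has 4 parts, so with N = 317 the expected counts are:
  feathered-shank: 317 × 3/4 = 237.75
  clean-shank: 317 × 1/4 = 79.25
χ² = Σ (O − E)² / E
  feathered-shank: (228 − 237.75)² / 237.75 = 0.3998
  clean-shank: (89 − 79.25)² / 79.25 = 1.1995
χ² = 0.3998 + 1.1995 = 1.5993 ≈ 1.599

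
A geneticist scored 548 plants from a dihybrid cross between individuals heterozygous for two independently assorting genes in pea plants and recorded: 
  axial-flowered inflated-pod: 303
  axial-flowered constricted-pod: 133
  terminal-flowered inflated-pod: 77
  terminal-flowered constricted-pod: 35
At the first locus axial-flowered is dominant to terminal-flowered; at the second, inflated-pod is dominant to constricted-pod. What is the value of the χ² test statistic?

A dihybrid F₂ with independent assortment and complete dominance at both loci gives a 9:3:3:1 phenotypic ratio.
The 9:3:3:1 ratio has 16 parts, so with N = 548 the expected counts are:
  axial-flowered inflated-pod: 548 × 9/16 = 308.25
  axial-flowered constricted-pod: 548 × 3/16 = 102.75
  terminal-flowered inflated-pod: 548 × 3/16 = 102.75
  terminal-flowered constricted-pod: 548 × 1/16 = 34.25
χ² = Σ (O − E)² / E
  axial-flowered inflated-pod: (303 − 308.25)² / 308.25 = 0.0894
  axial-flowered constricted-pod: (133 − 102.75)² / 102.75 = 8.9057
  terminal-flowered inflated-pod: (77 − 102.75)² / 102.75 = 6.4532
  terminal-flowered constricted-pod: (35 − 34.25)² / 34.25 = 0.0164
χ² = 0.0894 + 8.9057 + 6.4532 + 0.0164 = 15.4647 ≈ 15.465

15.465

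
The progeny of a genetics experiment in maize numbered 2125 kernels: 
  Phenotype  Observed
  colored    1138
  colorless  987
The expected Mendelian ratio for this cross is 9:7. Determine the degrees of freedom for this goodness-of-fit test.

1

A goodness-of-fit test with 2 phenotype classes has df = 2 − 1 = 1.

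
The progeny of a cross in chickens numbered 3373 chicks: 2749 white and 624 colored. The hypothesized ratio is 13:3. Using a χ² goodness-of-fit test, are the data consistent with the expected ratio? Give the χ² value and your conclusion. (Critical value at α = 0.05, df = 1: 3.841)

Expected counts for N = 3373 under a 13:3 ratio (total parts = 16):
  white: 3373 × 13/16 = 2740.5625
  colored: 3373 × 3/16 = 632.4375
χ² = Σ (O − E)² / E
  white: (2749 − 2740.5625)² / 2740.5625 = 0.0260
  colored: (624 − 632.4375)² / 632.4375 = 0.1126
χ² = 0.0260 + 0.1126 = 0.1386 ≈ 0.139
Degrees of freedom = 2 − 1 = 1; critical value at α = 0.05 is 3.841.
Since 0.139 < 3.841, we fail to reject the null hypothesis — the data are consistent with the 13:3 ratio.

0.139; consistent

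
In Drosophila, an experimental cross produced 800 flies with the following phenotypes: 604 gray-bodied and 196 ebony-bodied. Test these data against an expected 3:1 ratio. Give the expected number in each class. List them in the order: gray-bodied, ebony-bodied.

600, 200

Total ratio parts = 4. Expected numbers out of 800:
  gray-bodied: 800 × 3/4 = 600
  ebony-bodied: 800 × 1/4 = 200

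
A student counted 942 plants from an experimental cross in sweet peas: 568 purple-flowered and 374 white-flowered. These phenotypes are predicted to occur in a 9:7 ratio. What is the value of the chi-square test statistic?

Expected counts for N = 942 under a 9:7 ratio (total parts = 16):
  purple-flowered: 942 × 9/16 = 529.875
  white-flowered: 942 × 7/16 = 412.125
χ² = Σ (O − E)² / E
  purple-flowered: (568 − 529.875)² / 529.875 = 2.7431
  white-flowered: (374 − 412.125)² / 412.125 = 3.5269
χ² = 2.7431 + 3.5269 = 6.270

6.270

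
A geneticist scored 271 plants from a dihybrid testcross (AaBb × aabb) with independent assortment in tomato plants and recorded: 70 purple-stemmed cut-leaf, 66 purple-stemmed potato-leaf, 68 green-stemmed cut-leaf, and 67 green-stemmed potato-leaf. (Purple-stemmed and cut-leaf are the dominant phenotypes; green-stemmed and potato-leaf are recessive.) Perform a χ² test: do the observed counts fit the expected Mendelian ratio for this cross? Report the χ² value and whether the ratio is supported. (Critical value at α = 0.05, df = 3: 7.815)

A dihybrid testcross with independent assortment gives a 1:1:1:1 ratio.
Expected counts for N = 271 under a 1:1:1:1 ratio (total parts = 4):
  purple-stemmed cut-leaf: 271 × 1/4 = 67.75
  purple-stemmed potato-leaf: 271 × 1/4 = 67.75
  green-stemmed cut-leaf: 271 × 1/4 = 67.75
  green-stemmed potato-leaf: 271 × 1/4 = 67.75
χ² = Σ (O − E)² / E
  purple-stemmed cut-leaf: (70 − 67.75)² / 67.75 = 0.0747
  purple-stemmed potato-leaf: (66 − 67.75)² / 67.75 = 0.0452
  green-stemmed cut-leaf: (68 − 67.75)² / 67.75 = 0.0009
  green-stemmed potato-leaf: (67 − 67.75)² / 67.75 = 0.0083
χ² = 0.0747 + 0.0452 + 0.0009 + 0.0083 = 0.1291 ≈ 0.129
Degrees of freedom = 4 − 1 = 3; critical value at α = 0.05 is 7.815.
Since 0.129 < 7.815, we fail to reject the null hypothesis — the data are consistent with the 1:1:1:1 ratio.

0.129; consistent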